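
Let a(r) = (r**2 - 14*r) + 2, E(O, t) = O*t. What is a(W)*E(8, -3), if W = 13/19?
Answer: 61608/361 ≈ 170.66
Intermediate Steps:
W = 13/19 (W = 13*(1/19) = 13/19 ≈ 0.68421)
a(r) = 2 + r**2 - 14*r
a(W)*E(8, -3) = (2 + (13/19)**2 - 14*13/19)*(8*(-3)) = (2 + 169/361 - 182/19)*(-24) = -2567/361*(-24) = 61608/361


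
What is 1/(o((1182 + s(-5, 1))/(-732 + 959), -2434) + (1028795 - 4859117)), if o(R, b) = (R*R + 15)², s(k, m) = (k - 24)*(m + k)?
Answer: -2655237841/10164375436622681 ≈ -2.6123e-7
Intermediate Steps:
s(k, m) = (-24 + k)*(k + m)
o(R, b) = (15 + R²)² (o(R, b) = (R² + 15)² = (15 + R²)²)
1/(o((1182 + s(-5, 1))/(-732 + 959), -2434) + (1028795 - 4859117)) = 1/((15 + ((1182 + ((-5)² - 24*(-5) - 24*1 - 5*1))/(-732 + 959))²)² + (1028795 - 4859117)) = 1/((15 + ((1182 + (25 + 120 - 24 - 5))/227)²)² - 3830322) = 1/((15 + ((1182 + 116)*(1/227))²)² - 3830322) = 1/((15 + (1298*(1/227))²)² - 3830322) = 1/((15 + (1298/227)²)² - 3830322) = 1/((15 + 1684804/51529)² - 3830322) = 1/((2457739/51529)² - 3830322) = 1/(6040480992121/2655237841 - 3830322) = 1/(-10164375436622681/2655237841) = -2655237841/10164375436622681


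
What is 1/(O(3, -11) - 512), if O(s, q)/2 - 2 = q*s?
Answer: -1/574 ≈ -0.0017422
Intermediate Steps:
O(s, q) = 4 + 2*q*s (O(s, q) = 4 + 2*(q*s) = 4 + 2*q*s)
1/(O(3, -11) - 512) = 1/((4 + 2*(-11)*3) - 512) = 1/((4 - 66) - 512) = 1/(-62 - 512) = 1/(-574) = -1/574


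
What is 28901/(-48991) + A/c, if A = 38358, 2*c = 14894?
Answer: 1663971031/364835977 ≈ 4.5609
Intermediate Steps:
c = 7447 (c = (1/2)*14894 = 7447)
28901/(-48991) + A/c = 28901/(-48991) + 38358/7447 = 28901*(-1/48991) + 38358*(1/7447) = -28901/48991 + 38358/7447 = 1663971031/364835977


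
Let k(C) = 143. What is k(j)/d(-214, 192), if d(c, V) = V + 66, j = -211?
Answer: 143/258 ≈ 0.55426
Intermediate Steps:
d(c, V) = 66 + V
k(j)/d(-214, 192) = 143/(66 + 192) = 143/258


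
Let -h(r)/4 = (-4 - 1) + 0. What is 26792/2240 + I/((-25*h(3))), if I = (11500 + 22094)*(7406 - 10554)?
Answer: 1480638493/7000 ≈ 2.1152e+5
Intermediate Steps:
I = -105753912 (I = 33594*(-3148) = -105753912)
h(r) = 20 (h(r) = -4*((-4 - 1) + 0) = -4*(-5 + 0) = -4*(-5) = 20)
26792/2240 + I/((-25*h(3))) = 26792/2240 - 105753912/((-25*20)) = 26792*(1/2240) - 105753912/(-500) = 3349/280 - 105753912*(-1/500) = 3349/280 + 26438478/125 = 1480638493/7000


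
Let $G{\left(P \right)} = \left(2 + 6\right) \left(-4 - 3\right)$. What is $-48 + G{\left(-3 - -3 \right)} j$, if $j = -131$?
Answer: $7288$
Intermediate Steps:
$G{\left(P \right)} = -56$ ($G{\left(P \right)} = 8 \left(-7\right) = -56$)
$-48 + G{\left(-3 - -3 \right)} j = -48 - -7336 = -48 + 7336 = 7288$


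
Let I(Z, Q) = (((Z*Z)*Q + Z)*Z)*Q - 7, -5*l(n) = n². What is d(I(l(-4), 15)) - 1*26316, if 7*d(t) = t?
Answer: -957191/35 ≈ -27348.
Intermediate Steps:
l(n) = -n²/5
I(Z, Q) = -7 + Q*Z*(Z + Q*Z²) (I(Z, Q) = ((Z²*Q + Z)*Z)*Q - 7 = ((Q*Z² + Z)*Z)*Q - 7 = ((Z + Q*Z²)*Z)*Q - 7 = (Z*(Z + Q*Z²))*Q - 7 = Q*Z*(Z + Q*Z²) - 7 = -7 + Q*Z*(Z + Q*Z²))
d(t) = t/7
d(I(l(-4), 15)) - 1*26316 = (-7 + 15*(-⅕*(-4)²)² + 15²*(-⅕*(-4)²)³)/7 - 1*26316 = (-7 + 15*(-⅕*16)² + 225*(-⅕*16)³)/7 - 26316 = (-7 + 15*(-16/5)² + 225*(-16/5)³)/7 - 26316 = (-7 + 15*(256/25) + 225*(-4096/125))/7 - 26316 = (-7 + 768/5 - 36864/5)/7 - 26316 = (⅐)*(-36131/5) - 26316 = -36131/35 - 26316 = -957191/35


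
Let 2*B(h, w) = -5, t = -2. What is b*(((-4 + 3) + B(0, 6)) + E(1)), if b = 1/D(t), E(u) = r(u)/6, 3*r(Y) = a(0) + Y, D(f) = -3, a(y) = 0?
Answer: 31/27 ≈ 1.1481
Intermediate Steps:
B(h, w) = -5/2 (B(h, w) = (½)*(-5) = -5/2)
r(Y) = Y/3 (r(Y) = (0 + Y)/3 = Y/3)
E(u) = u/18 (E(u) = (u/3)/6 = (u/3)*(⅙) = u/18)
b = -⅓ (b = 1/(-3) = -⅓ ≈ -0.33333)
b*(((-4 + 3) + B(0, 6)) + E(1)) = -(((-4 + 3) - 5/2) + (1/18)*1)/3 = -((-1 - 5/2) + 1/18)/3 = -(-7/2 + 1/18)/3 = -⅓*(-31/9) = 31/27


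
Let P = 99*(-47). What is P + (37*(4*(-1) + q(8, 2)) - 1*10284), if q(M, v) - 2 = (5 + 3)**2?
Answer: -12643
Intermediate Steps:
q(M, v) = 66 (q(M, v) = 2 + (5 + 3)**2 = 2 + 8**2 = 2 + 64 = 66)
P = -4653
P + (37*(4*(-1) + q(8, 2)) - 1*10284) = -4653 + (37*(4*(-1) + 66) - 1*10284) = -4653 + (37*(-4 + 66) - 10284) = -4653 + (37*62 - 10284) = -4653 + (2294 - 10284) = -4653 - 7990 = -12643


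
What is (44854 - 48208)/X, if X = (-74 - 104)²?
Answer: -1677/15842 ≈ -0.10586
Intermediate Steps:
X = 31684 (X = (-178)² = 31684)
(44854 - 48208)/X = (44854 - 48208)/31684 = -3354*1/31684 = -1677/15842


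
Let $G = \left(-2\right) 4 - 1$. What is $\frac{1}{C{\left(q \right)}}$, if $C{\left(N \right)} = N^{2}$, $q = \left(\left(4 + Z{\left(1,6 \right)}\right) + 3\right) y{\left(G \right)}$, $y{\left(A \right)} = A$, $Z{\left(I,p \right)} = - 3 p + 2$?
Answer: $\frac{1}{6561} \approx 0.00015242$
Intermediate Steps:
$Z{\left(I,p \right)} = 2 - 3 p$
$G = -9$ ($G = -8 - 1 = -9$)
$q = 81$ ($q = \left(\left(4 + \left(2 - 18\right)\right) + 3\right) \left(-9\right) = \left(\left(4 - 16\right) + 3\right) \left(-9\right) = \left(-12 + 3\right) \left(-9\right) = \left(-9\right) \left(-9\right) = 81$)
$\frac{1}{C{\left(q \right)}} = \frac{1}{81^{2}} = \frac{1}{6561}$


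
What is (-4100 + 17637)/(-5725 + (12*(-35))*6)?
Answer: -13537/8245 ≈ -1.6418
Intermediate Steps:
(-4100 + 17637)/(-5725 + (12*(-35))*6) = 13537/(-5725 - 420*6) = 13537/(-5725 - 2520) = 13537/(-8245) = 13537*(-1/8245) = -13537/8245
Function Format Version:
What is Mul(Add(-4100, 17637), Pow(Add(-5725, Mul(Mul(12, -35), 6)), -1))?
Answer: Rational(-13537, 8245) ≈ -1.6418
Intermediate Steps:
Mul(Add(-4100, 17637), Pow(Add(-5725, Mul(Mul(12, -35), 6)), -1)) = Mul(13537, Pow(Add(-5725, Mul(-420, 6)), -1)) = Mul(13537, Pow(Add(-5725, -2520), -1)) = Mul(13537, Pow(-8245, -1)) = Mul(13537, Rational(-1, 8245)) = Rational(-13537, 8245)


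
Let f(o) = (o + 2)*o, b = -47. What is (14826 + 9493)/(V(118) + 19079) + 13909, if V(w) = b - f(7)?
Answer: 263864140/18969 ≈ 13910.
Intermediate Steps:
f(o) = o*(2 + o) (f(o) = (2 + o)*o = o*(2 + o))
V(w) = -110 (V(w) = -47 - 7*(2 + 7) = -47 - 7*9 = -47 - 1*63 = -47 - 63 = -110)
(14826 + 9493)/(V(118) + 19079) + 13909 = (14826 + 9493)/(-110 + 19079) + 13909 = 24319/18969 + 13909 = 263864140/18969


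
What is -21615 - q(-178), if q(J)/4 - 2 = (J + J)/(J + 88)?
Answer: -973747/45 ≈ -21639.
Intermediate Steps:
q(J) = 8 + 8*J/(88 + J) (q(J) = 8 + 4*((J + J)/(J + 88)) = 8 + 4*((2*J)/(88 + J)) = 8 + 4*(2*J/(88 + J)) = 8 + 8*J/(88 + J))
-21615 - q(-178) = -21615 - 16*(44 - 178)/(88 - 178) = -21615 - 16*(-134)/(-90) = -21615 - 16*(-1)*(-134)/90 = -21615 - 1*1072/45 = -21615 - 1072/45 = -973747/45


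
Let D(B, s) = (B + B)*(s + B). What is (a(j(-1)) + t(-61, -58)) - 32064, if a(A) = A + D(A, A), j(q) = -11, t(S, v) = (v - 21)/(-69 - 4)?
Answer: -2306064/73 ≈ -31590.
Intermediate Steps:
D(B, s) = 2*B*(B + s) (D(B, s) = (2*B)*(B + s) = 2*B*(B + s))
t(S, v) = 21/73 - v/73 (t(S, v) = (-21 + v)/(-73) = (-21 + v)*(-1/73) = 21/73 - v/73)
a(A) = A + 4*A² (a(A) = A + 2*A*(A + A) = A + 2*A*(2*A) = A + 4*A²)
(a(j(-1)) + t(-61, -58)) - 32064 = (-11*(1 + 4*(-11)) + (21/73 - 1/73*(-58))) - 32064 = (-11*(1 - 44) + (21/73 + 58/73)) - 32064 = (-11*(-43) + 79/73) - 32064 = (473 + 79/73) - 32064 = 34608/73 - 32064 = -2306064/73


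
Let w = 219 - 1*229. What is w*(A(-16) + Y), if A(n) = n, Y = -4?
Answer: 200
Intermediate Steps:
w = -10 (w = 219 - 229 = -10)
w*(A(-16) + Y) = -10*(-16 - 4) = -10*(-20) = 200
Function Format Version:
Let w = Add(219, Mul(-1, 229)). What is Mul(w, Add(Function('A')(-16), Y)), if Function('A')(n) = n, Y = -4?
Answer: 200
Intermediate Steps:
w = -10 (w = Add(219, -229) = -10)
Mul(w, Add(Function('A')(-16), Y)) = Mul(-10, Add(-16, -4)) = Mul(-10, -20) = 200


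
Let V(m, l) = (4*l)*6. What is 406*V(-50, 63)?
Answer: 613872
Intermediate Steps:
V(m, l) = 24*l
406*V(-50, 63) = 406*(24*63) = 406*1512 = 613872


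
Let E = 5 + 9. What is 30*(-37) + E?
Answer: -1096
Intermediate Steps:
E = 14
30*(-37) + E = 30*(-37) + 14 = -1110 + 14 = -1096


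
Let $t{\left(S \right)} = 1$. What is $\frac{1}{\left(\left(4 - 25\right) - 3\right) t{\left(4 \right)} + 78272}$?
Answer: $\frac{1}{78248} \approx 1.278 \cdot 10^{-5}$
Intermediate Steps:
$\frac{1}{\left(\left(4 - 25\right) - 3\right) t{\left(4 \right)} + 78272} = \frac{1}{\left(\left(4 - 25\right) - 3\right) 1 + 78272} = \frac{1}{\left(-21 - 3\right) 1 + 78272} = \frac{1}{\left(-24\right) 1 + 78272} = \frac{1}{-24 + 78272} = \frac{1}{78248}$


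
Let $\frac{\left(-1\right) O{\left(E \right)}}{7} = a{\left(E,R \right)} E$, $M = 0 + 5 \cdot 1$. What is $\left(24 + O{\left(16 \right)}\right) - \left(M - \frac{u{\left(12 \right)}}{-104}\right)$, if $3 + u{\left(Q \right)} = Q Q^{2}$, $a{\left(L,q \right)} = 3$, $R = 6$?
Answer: $- \frac{34693}{104} \approx -333.59$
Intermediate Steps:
$M = 5$ ($M = 0 + 5 = 5$)
$u{\left(Q \right)} = -3 + Q^{3}$ ($u{\left(Q \right)} = -3 + Q Q^{2} = -3 + Q^{3}$)
$O{\left(E \right)} = - 21 E$ ($O{\left(E \right)} = - 7 \cdot 3 E = - 21 E$)
$\left(24 + O{\left(16 \right)}\right) - \left(M - \frac{u{\left(12 \right)}}{-104}\right) = \left(24 - 336\right) + \left(\frac{-3 + 12^{3}}{-104} - 5\right) = \left(24 - 336\right) + \left(\left(-3 + 1728\right) \left(- \frac{1}{104}\right) - 5\right) = -312 + \left(1725 \left(- \frac{1}{104}\right) - 5\right) = -312 - \frac{2245}{104} = - \frac{34693}{104}$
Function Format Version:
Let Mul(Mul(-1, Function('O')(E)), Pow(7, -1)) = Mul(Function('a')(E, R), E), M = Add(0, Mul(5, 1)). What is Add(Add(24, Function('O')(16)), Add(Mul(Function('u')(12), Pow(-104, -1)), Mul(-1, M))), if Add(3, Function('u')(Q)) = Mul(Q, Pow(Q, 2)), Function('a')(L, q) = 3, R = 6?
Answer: Rational(-34693, 104) ≈ -333.59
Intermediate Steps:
M = 5 (M = Add(0, 5) = 5)
Function('u')(Q) = Add(-3, Pow(Q, 3)) (Function('u')(Q) = Add(-3, Mul(Q, Pow(Q, 2))) = Add(-3, Pow(Q, 3)))
Function('O')(E) = Mul(-21, E) (Function('O')(E) = Mul(-7, Mul(3, E)) = Mul(-21, E))
Add(Add(24, Function('O')(16)), Add(Mul(Function('u')(12), Pow(-104, -1)), Mul(-1, M))) = Add(Add(24, Mul(-21, 16)), Add(Mul(Add(-3, Pow(12, 3)), Pow(-104, -1)), Mul(-1, 5))) = Add(Add(24, -336), Add(Mul(Add(-3, 1728), Rational(-1, 104)), -5)) = Add(-312, Add(Mul(1725, Rational(-1, 104)), -5)) = Add(-312, Add(Rational(-1725, 104), -5)) = Add(-312, Rational(-2245, 104)) = Rational(-34693, 104)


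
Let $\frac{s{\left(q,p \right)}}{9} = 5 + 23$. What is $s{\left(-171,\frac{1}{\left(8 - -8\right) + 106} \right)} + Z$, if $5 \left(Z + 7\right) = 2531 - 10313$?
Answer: $- \frac{6557}{5} \approx -1311.4$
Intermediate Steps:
$Z = - \frac{7817}{5}$ ($Z = -7 + \frac{2531 - 10313}{5} = -7 + \frac{1}{5} \left(-7782\right) = -7 - \frac{7782}{5} = - \frac{7817}{5} \approx -1563.4$)
$s{\left(q,p \right)} = 252$ ($s{\left(q,p \right)} = 9 \left(5 + 23\right) = 9 \cdot 28 = 252$)
$s{\left(-171,\frac{1}{\left(8 - -8\right) + 106} \right)} + Z = 252 - \frac{7817}{5} = - \frac{6557}{5}$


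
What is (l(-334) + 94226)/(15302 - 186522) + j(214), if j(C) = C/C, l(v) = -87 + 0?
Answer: 77081/171220 ≈ 0.45019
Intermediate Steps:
l(v) = -87
j(C) = 1
(l(-334) + 94226)/(15302 - 186522) + j(214) = (-87 + 94226)/(15302 - 186522) + 1 = 94139/(-171220) + 1 = 94139*(-1/171220) + 1 = -94139/171220 + 1 = 77081/171220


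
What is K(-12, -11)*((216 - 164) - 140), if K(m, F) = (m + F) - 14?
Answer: 3256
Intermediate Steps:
K(m, F) = -14 + F + m (K(m, F) = (F + m) - 14 = -14 + F + m)
K(-12, -11)*((216 - 164) - 140) = (-14 - 11 - 12)*((216 - 164) - 140) = -37*(52 - 140) = -37*(-88) = 3256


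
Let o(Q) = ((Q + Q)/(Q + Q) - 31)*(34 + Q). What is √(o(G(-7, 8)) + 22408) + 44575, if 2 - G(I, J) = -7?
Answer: 44575 + √21118 ≈ 44720.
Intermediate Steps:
G(I, J) = 9 (G(I, J) = 2 - 1*(-7) = 2 + 7 = 9)
o(Q) = -1020 - 30*Q (o(Q) = ((2*Q)/((2*Q)) - 31)*(34 + Q) = ((2*Q)*(1/(2*Q)) - 31)*(34 + Q) = (1 - 31)*(34 + Q) = -30*(34 + Q) = -1020 - 30*Q)
√(o(G(-7, 8)) + 22408) + 44575 = √((-1020 - 30*9) + 22408) + 44575 = √((-1020 - 270) + 22408) + 44575 = √(-1290 + 22408) + 44575 = √21118 + 44575 = 44575 + √21118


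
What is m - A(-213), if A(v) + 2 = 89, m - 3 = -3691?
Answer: -3775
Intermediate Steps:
m = -3688 (m = 3 - 3691 = -3688)
A(v) = 87 (A(v) = -2 + 89 = 87)
m - A(-213) = -3688 - 1*87 = -3688 - 87 = -3775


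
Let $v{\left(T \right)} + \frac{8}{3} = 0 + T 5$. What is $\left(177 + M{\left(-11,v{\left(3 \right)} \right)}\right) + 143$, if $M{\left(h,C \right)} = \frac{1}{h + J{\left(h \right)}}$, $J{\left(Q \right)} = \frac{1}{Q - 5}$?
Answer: $\frac{56624}{177} \approx 319.91$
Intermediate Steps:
$J{\left(Q \right)} = \frac{1}{-5 + Q}$
$v{\left(T \right)} = - \frac{8}{3} + 5 T$ ($v{\left(T \right)} = - \frac{8}{3} + \left(0 + T 5\right) = - \frac{8}{3} + \left(0 + 5 T\right) = - \frac{8}{3} + 5 T$)
$M{\left(h,C \right)} = \frac{1}{h + \frac{1}{-5 + h}}$
$\left(177 + M{\left(-11,v{\left(3 \right)} \right)}\right) + 143 = \left(177 + \frac{-5 - 11}{1 - 11 \left(-5 - 11\right)}\right) + 143 = \left(177 + \frac{1}{1 - -176} \left(-16\right)\right) + 143 = \left(177 + \frac{1}{1 + 176} \left(-16\right)\right) + 143 = \left(177 + \frac{1}{177} \left(-16\right)\right) + 143 = \left(177 - \frac{16}{177}\right) + 143 = \frac{31313}{177} + 143 = \frac{56624}{177}$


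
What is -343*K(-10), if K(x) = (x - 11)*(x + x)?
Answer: -144060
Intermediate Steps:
K(x) = 2*x*(-11 + x) (K(x) = (-11 + x)*(2*x) = 2*x*(-11 + x))
-343*K(-10) = -686*(-10)*(-11 - 10) = -686*(-10)*(-21) = -343*420 = -144060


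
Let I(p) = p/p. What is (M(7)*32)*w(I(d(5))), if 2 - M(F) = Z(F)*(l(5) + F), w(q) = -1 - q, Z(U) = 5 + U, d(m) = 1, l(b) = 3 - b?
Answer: 3712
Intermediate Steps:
I(p) = 1
M(F) = 2 - (-2 + F)*(5 + F) (M(F) = 2 - (5 + F)*((3 - 1*5) + F) = 2 - (5 + F)*((3 - 5) + F) = 2 - (5 + F)*(-2 + F) = 2 - (-2 + F)*(5 + F))
(M(7)*32)*w(I(d(5))) = ((12 - 1*7² - 3*7)*32)*(-1 - 1*1) = ((12 - 1*49 - 21)*32)*(-1 - 1) = ((12 - 49 - 21)*32)*(-2) = -58*32*(-2) = -1856*(-2) = 3712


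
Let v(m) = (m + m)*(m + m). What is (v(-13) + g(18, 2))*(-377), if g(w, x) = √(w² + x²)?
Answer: -254852 - 754*√82 ≈ -2.6168e+5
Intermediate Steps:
v(m) = 4*m² (v(m) = (2*m)*(2*m) = 4*m²)
(v(-13) + g(18, 2))*(-377) = (4*(-13)² + √(18² + 2²))*(-377) = (4*169 + √(324 + 4))*(-377) = (676 + √328)*(-377) = (676 + 2*√82)*(-377) = -254852 - 754*√82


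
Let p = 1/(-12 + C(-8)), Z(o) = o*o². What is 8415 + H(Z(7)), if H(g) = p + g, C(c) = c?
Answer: 175159/20 ≈ 8758.0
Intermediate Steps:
Z(o) = o³
p = -1/20 (p = 1/(-12 - 8) = 1/(-20) = -1/20 ≈ -0.050000)
H(g) = -1/20 + g
8415 + H(Z(7)) = 8415 + (-1/20 + 7³) = 8415 + (-1/20 + 343) = 8415 + 6859/20 = 175159/20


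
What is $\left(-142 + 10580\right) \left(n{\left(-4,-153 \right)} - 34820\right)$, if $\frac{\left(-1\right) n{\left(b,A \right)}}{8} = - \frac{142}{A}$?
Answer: $- \frac{3271757944}{9} \approx -3.6353 \cdot 10^{8}$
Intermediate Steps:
$n{\left(b,A \right)} = \frac{1136}{A}$ ($n{\left(b,A \right)} = - 8 \left(- \frac{142}{A}\right) = \frac{1136}{A}$)
$\left(-142 + 10580\right) \left(n{\left(-4,-153 \right)} - 34820\right) = \left(-142 + 10580\right) \left(\frac{1136}{-153} - 34820\right) = 10438 \left(1136 \left(- \frac{1}{153}\right) - 34820\right) = 10438 \left(- \frac{1136}{153} - 34820\right) = 10438 \left(- \frac{5328596}{153}\right) = - \frac{3271757944}{9}$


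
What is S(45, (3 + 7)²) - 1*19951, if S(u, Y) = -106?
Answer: -20057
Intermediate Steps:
S(45, (3 + 7)²) - 1*19951 = -106 - 1*19951 = -106 - 19951 = -20057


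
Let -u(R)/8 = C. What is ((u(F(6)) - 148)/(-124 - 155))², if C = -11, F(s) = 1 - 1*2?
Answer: 400/8649 ≈ 0.046248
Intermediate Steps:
F(s) = -1 (F(s) = 1 - 2 = -1)
u(R) = 88 (u(R) = -8*(-11) = 88)
((u(F(6)) - 148)/(-124 - 155))² = ((88 - 148)/(-124 - 155))² = (-60/(-279))² = (-60*(-1/279))² = (20/93)² = 400/8649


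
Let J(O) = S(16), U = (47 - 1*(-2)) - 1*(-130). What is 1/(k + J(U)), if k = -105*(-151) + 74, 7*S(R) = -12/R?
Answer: 28/446009 ≈ 6.2779e-5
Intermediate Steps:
U = 179 (U = (47 + 2) + 130 = 49 + 130 = 179)
S(R) = -12/(7*R) (S(R) = (-12/R)/7 = -12/(7*R))
J(O) = -3/28 (J(O) = -12/7/16 = -12/7*1/16 = -3/28)
k = 15929 (k = 15855 + 74 = 15929)
1/(k + J(U)) = 1/(15929 - 3/28) = 1/(446009/28) = 28/446009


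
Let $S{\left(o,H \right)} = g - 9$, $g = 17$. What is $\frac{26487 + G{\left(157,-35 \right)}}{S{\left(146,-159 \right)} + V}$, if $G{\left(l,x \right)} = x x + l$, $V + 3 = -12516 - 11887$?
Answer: $- \frac{27869}{24398} \approx -1.1423$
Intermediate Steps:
$V = -24406$ ($V = -3 - 24403 = -24406$)
$G{\left(l,x \right)} = l + x^{2}$ ($G{\left(l,x \right)} = x^{2} + l = l + x^{2}$)
$S{\left(o,H \right)} = 8$ ($S{\left(o,H \right)} = 17 - 9 = 8$)
$\frac{26487 + G{\left(157,-35 \right)}}{S{\left(146,-159 \right)} + V} = \frac{26487 + \left(157 + \left(-35\right)^{2}\right)}{8 - 24406} = \frac{26487 + \left(157 + 1225\right)}{-24398} = \left(26487 + 1382\right) \left(- \frac{1}{24398}\right) = 27869 \left(- \frac{1}{24398}\right) = - \frac{27869}{24398}$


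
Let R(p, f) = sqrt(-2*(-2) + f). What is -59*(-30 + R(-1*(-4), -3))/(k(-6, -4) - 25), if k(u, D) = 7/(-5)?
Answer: -8555/132 ≈ -64.811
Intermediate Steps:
k(u, D) = -7/5 (k(u, D) = 7*(-1/5) = -7/5)
R(p, f) = sqrt(4 + f)
-59*(-30 + R(-1*(-4), -3))/(k(-6, -4) - 25) = -59*(-30 + sqrt(4 - 3))/(-7/5 - 25) = -59*(-30 + sqrt(1))/(-132/5) = -59*(-30 + 1)*(-5)/132 = -(-1711)*(-5)/132 = -59*145/132 = -8555/132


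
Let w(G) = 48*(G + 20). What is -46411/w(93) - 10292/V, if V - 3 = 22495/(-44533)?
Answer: -1255624037/303744 ≈ -4133.8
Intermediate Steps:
w(G) = 960 + 48*G (w(G) = 48*(20 + G) = 960 + 48*G)
V = 111104/44533 (V = 3 + 22495/(-44533) = 3 + 22495*(-1/44533) = 3 - 22495/44533 = 111104/44533 ≈ 2.4949)
-46411/w(93) - 10292/V = -46411/(960 + 48*93) - 10292/111104/44533 = -46411/(960 + 4464) - 10292*44533/111104 = -46411/5424 - 3696239/896 = -1255624037/303744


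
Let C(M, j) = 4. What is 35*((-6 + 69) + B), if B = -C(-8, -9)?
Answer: 2065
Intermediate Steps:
B = -4 (B = -1*4 = -4)
35*((-6 + 69) + B) = 35*((-6 + 69) - 4) = 35*(63 - 4) = 35*59 = 2065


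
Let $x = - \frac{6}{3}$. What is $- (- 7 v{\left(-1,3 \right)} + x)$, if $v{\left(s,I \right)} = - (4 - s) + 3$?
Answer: $-12$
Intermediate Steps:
$x = -2$ ($x = \left(-6\right) \frac{1}{3} = -2$)
$v{\left(s,I \right)} = -1 + s$ ($v{\left(s,I \right)} = \left(-4 + s\right) + 3 = -1 + s$)
$- (- 7 v{\left(-1,3 \right)} + x) = - (- 7 \left(-1 - 1\right) - 2) = - (\left(-7\right) \left(-2\right) - 2) = - (14 - 2) = \left(-1\right) 12 = -12$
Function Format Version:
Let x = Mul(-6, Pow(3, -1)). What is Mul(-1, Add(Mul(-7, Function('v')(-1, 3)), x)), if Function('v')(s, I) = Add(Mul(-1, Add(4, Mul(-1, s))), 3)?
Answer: -12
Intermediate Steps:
x = -2 (x = Mul(-6, Rational(1, 3)) = -2)
Function('v')(s, I) = Add(-1, s) (Function('v')(s, I) = Add(Add(-4, s), 3) = Add(-1, s))
Mul(-1, Add(Mul(-7, Function('v')(-1, 3)), x)) = Mul(-1, Add(Mul(-7, Add(-1, -1)), -2)) = Mul(-1, Add(Mul(-7, -2), -2)) = Mul(-1, Add(14, -2)) = Mul(-1, 12) = -12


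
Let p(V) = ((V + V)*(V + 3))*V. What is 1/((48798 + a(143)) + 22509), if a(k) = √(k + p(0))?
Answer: 71307/5084688106 - √143/5084688106 ≈ 1.4022e-5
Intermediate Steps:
p(V) = 2*V²*(3 + V) (p(V) = ((2*V)*(3 + V))*V = (2*V*(3 + V))*V = 2*V²*(3 + V))
a(k) = √k (a(k) = √(k + 2*0²*(3 + 0)) = √(k + 2*0*3) = √(k + 0) = √k)
1/((48798 + a(143)) + 22509) = 1/((48798 + √143) + 22509) = 1/(71307 + √143)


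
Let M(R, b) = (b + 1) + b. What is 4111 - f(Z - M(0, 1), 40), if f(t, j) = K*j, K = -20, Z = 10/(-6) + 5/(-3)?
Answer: 4911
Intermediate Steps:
M(R, b) = 1 + 2*b (M(R, b) = (1 + b) + b = 1 + 2*b)
Z = -10/3 (Z = 10*(-⅙) + 5*(-⅓) = -5/3 - 5/3 = -10/3 ≈ -3.3333)
f(t, j) = -20*j
4111 - f(Z - M(0, 1), 40) = 4111 - (-20)*40 = 4111 - 1*(-800) = 4111 + 800 = 4911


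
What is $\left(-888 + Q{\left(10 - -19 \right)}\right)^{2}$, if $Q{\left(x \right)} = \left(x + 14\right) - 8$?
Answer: $727609$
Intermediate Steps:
$Q{\left(x \right)} = 6 + x$ ($Q{\left(x \right)} = \left(14 + x\right) - 8 = 6 + x$)
$\left(-888 + Q{\left(10 - -19 \right)}\right)^{2} = \left(-888 + \left(6 + \left(10 - -19\right)\right)\right)^{2} = \left(-888 + \left(6 + \left(10 + 19\right)\right)\right)^{2} = \left(-888 + \left(6 + 29\right)\right)^{2} = \left(-888 + 35\right)^{2} = \left(-853\right)^{2} = 727609$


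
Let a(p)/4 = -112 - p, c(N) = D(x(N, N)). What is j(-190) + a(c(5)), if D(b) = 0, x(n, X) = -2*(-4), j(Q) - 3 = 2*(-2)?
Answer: -449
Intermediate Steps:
j(Q) = -1 (j(Q) = 3 + 2*(-2) = 3 - 4 = -1)
x(n, X) = 8
c(N) = 0
a(p) = -448 - 4*p (a(p) = 4*(-112 - p) = -448 - 4*p)
j(-190) + a(c(5)) = -1 + (-448 - 4*0) = -1 + (-448 + 0) = -1 - 448 = -449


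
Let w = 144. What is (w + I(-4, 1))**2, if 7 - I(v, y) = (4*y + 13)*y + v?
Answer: 19044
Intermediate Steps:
I(v, y) = 7 - v - y*(13 + 4*y) (I(v, y) = 7 - ((4*y + 13)*y + v) = 7 - ((13 + 4*y)*y + v) = 7 - (y*(13 + 4*y) + v) = 7 - (v + y*(13 + 4*y)) = 7 + (-v - y*(13 + 4*y)) = 7 - v - y*(13 + 4*y))
(w + I(-4, 1))**2 = (144 + (7 - 1*(-4) - 13*1 - 4*1**2))**2 = (144 + (7 + 4 - 13 - 4*1))**2 = (144 + (7 + 4 - 13 - 4))**2 = (144 - 6)**2 = 138**2 = 19044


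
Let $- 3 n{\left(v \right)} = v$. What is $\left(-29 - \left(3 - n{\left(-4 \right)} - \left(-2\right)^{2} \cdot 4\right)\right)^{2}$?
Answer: $\frac{1936}{9} \approx 215.11$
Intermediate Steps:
$n{\left(v \right)} = - \frac{v}{3}$
$\left(-29 - \left(3 - n{\left(-4 \right)} - \left(-2\right)^{2} \cdot 4\right)\right)^{2} = \left(-29 - \left(\frac{5}{3} - \left(-2\right)^{2} \cdot 4\right)\right)^{2} = \left(-29 + \left(\frac{4}{3} + \left(4 \cdot 4 - 3\right)\right)\right)^{2} = \left(-29 + \left(\frac{4}{3} + \left(16 - 3\right)\right)\right)^{2} = \left(-29 + \left(\frac{4}{3} + 13\right)\right)^{2} = \left(-29 + \frac{43}{3}\right)^{2} = \left(- \frac{44}{3}\right)^{2} = \frac{1936}{9}$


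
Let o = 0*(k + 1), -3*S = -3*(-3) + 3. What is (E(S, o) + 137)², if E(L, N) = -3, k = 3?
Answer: 17956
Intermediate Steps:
S = -4 (S = -(-3*(-3) + 3)/3 = -(9 + 3)/3 = -⅓*12 = -4)
o = 0 (o = 0*(3 + 1) = 0*4 = 0)
(E(S, o) + 137)² = (-3 + 137)² = 134² = 17956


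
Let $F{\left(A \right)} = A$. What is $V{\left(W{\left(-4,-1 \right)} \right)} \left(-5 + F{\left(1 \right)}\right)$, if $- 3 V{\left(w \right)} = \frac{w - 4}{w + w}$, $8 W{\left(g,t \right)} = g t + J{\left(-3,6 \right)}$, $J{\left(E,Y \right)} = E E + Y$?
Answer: $- \frac{26}{57} \approx -0.45614$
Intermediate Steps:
$J{\left(E,Y \right)} = Y + E^{2}$ ($J{\left(E,Y \right)} = E^{2} + Y = Y + E^{2}$)
$W{\left(g,t \right)} = \frac{15}{8} + \frac{g t}{8}$ ($W{\left(g,t \right)} = \frac{g t + \left(6 + \left(-3\right)^{2}\right)}{8} = \frac{g t + \left(6 + 9\right)}{8} = \frac{g t + 15}{8} = \frac{15 + g t}{8} = \frac{15}{8} + \frac{g t}{8}$)
$V{\left(w \right)} = - \frac{-4 + w}{6 w}$ ($V{\left(w \right)} = - \frac{\left(w - 4\right) \frac{1}{w + w}}{3} = - \frac{\left(-4 + w\right) \frac{1}{2 w}}{3} = - \frac{\frac{1}{2} \frac{1}{w} \left(-4 + w\right)}{3} = - \frac{-4 + w}{6 w}$)
$V{\left(W{\left(-4,-1 \right)} \right)} \left(-5 + F{\left(1 \right)}\right) = \frac{4 - \left(\frac{15}{8} + \frac{1}{8} \left(-4\right) \left(-1\right)\right)}{6 \left(\frac{15}{8} + \frac{1}{8} \left(-4\right) \left(-1\right)\right)} \left(-5 + 1\right) = \frac{4 - \left(\frac{15}{8} + \frac{1}{2}\right)}{6 \left(\frac{15}{8} + \frac{1}{2}\right)} \left(-4\right) = \frac{4 - \frac{19}{8}}{6 \cdot \frac{19}{8}} \left(-4\right) = \frac{1}{6} \cdot \frac{8}{19} \left(4 - \frac{19}{8}\right) \left(-4\right) = \frac{1}{6} \cdot \frac{8}{19} \cdot \frac{13}{8} \left(-4\right) = \frac{13}{114} \left(-4\right) = - \frac{26}{57}$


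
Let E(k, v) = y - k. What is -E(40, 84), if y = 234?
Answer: -194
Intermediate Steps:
E(k, v) = 234 - k
-E(40, 84) = -(234 - 1*40) = -(234 - 40) = -1*194 = -194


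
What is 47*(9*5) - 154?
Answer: 1961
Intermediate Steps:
47*(9*5) - 154 = 47*45 - 154 = 2115 - 154 = 1961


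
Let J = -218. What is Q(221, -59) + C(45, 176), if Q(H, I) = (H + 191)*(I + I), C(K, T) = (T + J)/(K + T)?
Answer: -10744178/221 ≈ -48616.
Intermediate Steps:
C(K, T) = (-218 + T)/(K + T) (C(K, T) = (T - 218)/(K + T) = (-218 + T)/(K + T))
Q(H, I) = 2*I*(191 + H) (Q(H, I) = (191 + H)*(2*I) = 2*I*(191 + H))
Q(221, -59) + C(45, 176) = 2*(-59)*(191 + 221) + (-218 + 176)/(45 + 176) = 2*(-59)*412 - 42/221 = -48616 + (1/221)*(-42) = -48616 - 42/221 = -10744178/221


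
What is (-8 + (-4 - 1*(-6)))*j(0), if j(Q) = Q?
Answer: 0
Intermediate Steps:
(-8 + (-4 - 1*(-6)))*j(0) = (-8 + (-4 - 1*(-6)))*0 = (-8 + (-4 + 6))*0 = (-8 + 2)*0 = -6*0 = 0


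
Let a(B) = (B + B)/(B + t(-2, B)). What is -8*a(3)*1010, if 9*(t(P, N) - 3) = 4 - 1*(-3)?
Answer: -436320/61 ≈ -7152.8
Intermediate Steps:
t(P, N) = 34/9 (t(P, N) = 3 + (4 - 1*(-3))/9 = 3 + (4 + 3)/9 = 3 + (⅑)*7 = 3 + 7/9 = 34/9)
a(B) = 2*B/(34/9 + B) (a(B) = (B + B)/(B + 34/9) = (2*B)/(34/9 + B) = 2*B/(34/9 + B))
-8*a(3)*1010 = -144*3/(34 + 9*3)*1010 = -144*3/(34 + 27)*1010 = -144*3/61*1010 = -8*54/61*1010 = -432/61*1010 = -436320/61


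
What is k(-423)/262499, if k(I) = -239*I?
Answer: 101097/262499 ≈ 0.38513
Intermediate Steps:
k(-423)/262499 = -239*(-423)/262499 = 101097*(1/262499) = 101097/262499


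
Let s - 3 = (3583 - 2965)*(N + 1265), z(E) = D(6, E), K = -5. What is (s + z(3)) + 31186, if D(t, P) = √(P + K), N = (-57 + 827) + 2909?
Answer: 3086581 + I*√2 ≈ 3.0866e+6 + 1.4142*I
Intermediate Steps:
N = 3679 (N = 770 + 2909 = 3679)
D(t, P) = √(-5 + P) (D(t, P) = √(P - 5) = √(-5 + P))
z(E) = √(-5 + E)
s = 3055395 (s = 3 + (3583 - 2965)*(3679 + 1265) = 3 + 618*4944 = 3 + 3055392 = 3055395)
(s + z(3)) + 31186 = (3055395 + √(-5 + 3)) + 31186 = (3055395 + √(-2)) + 31186 = (3055395 + I*√2) + 31186 = 3086581 + I*√2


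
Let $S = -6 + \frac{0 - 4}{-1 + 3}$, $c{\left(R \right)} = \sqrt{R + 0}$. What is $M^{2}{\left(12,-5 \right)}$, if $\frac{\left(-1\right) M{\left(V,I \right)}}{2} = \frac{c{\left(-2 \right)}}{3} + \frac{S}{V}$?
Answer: $\frac{8}{9} - \frac{16 i \sqrt{2}}{9} \approx 0.88889 - 2.5142 i$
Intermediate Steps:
$c{\left(R \right)} = \sqrt{R}$
$S = -8$ ($S = -6 - \frac{4}{2} = -6 - 2 = -8$)
$M{\left(V,I \right)} = \frac{16}{V} - \frac{2 i \sqrt{2}}{3}$ ($M{\left(V,I \right)} = - 2 \left(\frac{\sqrt{-2}}{3} - \frac{8}{V}\right) = - 2 \left(i \sqrt{2} \cdot \frac{1}{3} - \frac{8}{V}\right) = - 2 \left(\frac{i \sqrt{2}}{3} - \frac{8}{V}\right) = - 2 \left(- \frac{8}{V} + \frac{i \sqrt{2}}{3}\right) = \frac{16}{V} - \frac{2 i \sqrt{2}}{3}$)
$M^{2}{\left(12,-5 \right)} = \left(\frac{16}{12} - \frac{2 i \sqrt{2}}{3}\right)^{2} = \left(16 \cdot \frac{1}{12} - \frac{2 i \sqrt{2}}{3}\right)^{2} = \left(\frac{4}{3} - \frac{2 i \sqrt{2}}{3}\right)^{2}$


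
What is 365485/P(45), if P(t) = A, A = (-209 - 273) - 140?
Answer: -365485/622 ≈ -587.60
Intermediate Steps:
A = -622 (A = -482 - 140 = -622)
P(t) = -622
365485/P(45) = 365485/(-622) = 365485*(-1/622) = -365485/622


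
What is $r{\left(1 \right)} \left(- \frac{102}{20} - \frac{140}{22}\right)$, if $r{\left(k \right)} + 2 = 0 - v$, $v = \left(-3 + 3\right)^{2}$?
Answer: $\frac{1261}{55} \approx 22.927$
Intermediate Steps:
$v = 0$ ($v = 0^{2} = 0$)
$r{\left(k \right)} = -2$ ($r{\left(k \right)} = -2 + \left(0 - 0\right) = -2 + \left(0 + 0\right) = -2 + 0 = -2$)
$r{\left(1 \right)} \left(- \frac{102}{20} - \frac{140}{22}\right) = - 2 \left(- \frac{102}{20} - \frac{140}{22}\right) = - 2 \left(\left(-102\right) \frac{1}{20} - \frac{70}{11}\right) = - 2 \left(- \frac{51}{10} - \frac{70}{11}\right) = \left(-2\right) \left(- \frac{1261}{110}\right) = \frac{1261}{55}$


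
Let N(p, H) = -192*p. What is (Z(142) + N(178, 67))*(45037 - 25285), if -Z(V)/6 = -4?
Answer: -674570304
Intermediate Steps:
Z(V) = 24 (Z(V) = -6*(-4) = 24)
(Z(142) + N(178, 67))*(45037 - 25285) = (24 - 192*178)*(45037 - 25285) = (24 - 34176)*19752 = -34152*19752 = -674570304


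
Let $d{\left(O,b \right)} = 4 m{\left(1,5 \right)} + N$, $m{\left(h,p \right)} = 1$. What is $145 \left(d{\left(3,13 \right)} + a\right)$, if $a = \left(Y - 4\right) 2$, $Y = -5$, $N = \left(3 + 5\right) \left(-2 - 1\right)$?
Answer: $-5510$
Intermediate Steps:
$N = -24$ ($N = 8 \left(-3\right) = -24$)
$d{\left(O,b \right)} = -20$ ($d{\left(O,b \right)} = 4 \cdot 1 - 24 = 4 - 24 = -20$)
$a = -18$ ($a = \left(-5 - 4\right) 2 = \left(-9\right) 2 = -18$)
$145 \left(d{\left(3,13 \right)} + a\right) = 145 \left(-20 - 18\right) = 145 \left(-38\right) = -5510$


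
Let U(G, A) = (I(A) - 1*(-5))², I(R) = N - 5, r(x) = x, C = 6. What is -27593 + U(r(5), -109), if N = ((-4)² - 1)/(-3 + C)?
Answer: -27568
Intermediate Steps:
N = 5 (N = ((-4)² - 1)/(-3 + 6) = (16 - 1)/3 = 15*(⅓) = 5)
I(R) = 0 (I(R) = 5 - 5 = 0)
U(G, A) = 25 (U(G, A) = (0 - 1*(-5))² = (0 + 5)² = 5² = 25)
-27593 + U(r(5), -109) = -27593 + 25 = -27568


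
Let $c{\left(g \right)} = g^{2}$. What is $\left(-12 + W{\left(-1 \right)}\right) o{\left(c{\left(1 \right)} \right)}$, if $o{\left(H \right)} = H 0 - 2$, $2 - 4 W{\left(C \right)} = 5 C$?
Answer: $\frac{41}{2} \approx 20.5$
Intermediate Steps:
$W{\left(C \right)} = \frac{1}{2} - \frac{5 C}{4}$
$o{\left(H \right)} = -2$ ($o{\left(H \right)} = 0 - 2 = -2$)
$\left(-12 + W{\left(-1 \right)}\right) o{\left(c{\left(1 \right)} \right)} = \left(-12 + \left(\frac{1}{2} - - \frac{5}{4}\right)\right) \left(-2\right) = \left(-12 + \left(\frac{1}{2} + \frac{5}{4}\right)\right) \left(-2\right) = \left(-12 + \frac{7}{4}\right) \left(-2\right) = \left(- \frac{41}{4}\right) \left(-2\right) = \frac{41}{2}$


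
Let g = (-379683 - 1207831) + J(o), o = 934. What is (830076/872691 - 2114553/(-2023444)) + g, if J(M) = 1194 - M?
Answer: -934278416482898783/588613789268 ≈ -1.5873e+6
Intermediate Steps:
g = -1587254 (g = (-379683 - 1207831) + (1194 - 1*934) = -1587514 + (1194 - 934) = -1587514 + 260 = -1587254)
(830076/872691 - 2114553/(-2023444)) + g = (830076/872691 - 2114553/(-2023444)) - 1587254 = (830076*(1/872691) - 2114553*(-1/2023444)) - 1587254 = (276692/290897 + 2114553/2023444) - 1587254 = 1174987891289/588613789268 - 1587254 = -934278416482898783/588613789268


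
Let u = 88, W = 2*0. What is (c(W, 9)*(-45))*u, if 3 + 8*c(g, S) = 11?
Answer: -3960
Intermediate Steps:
W = 0
c(g, S) = 1 (c(g, S) = -3/8 + (⅛)*11 = -3/8 + 11/8 = 1)
(c(W, 9)*(-45))*u = (1*(-45))*88 = -45*88 = -3960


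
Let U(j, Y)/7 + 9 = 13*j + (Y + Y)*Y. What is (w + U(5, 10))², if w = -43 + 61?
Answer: 3276100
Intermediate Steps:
w = 18
U(j, Y) = -63 + 14*Y² + 91*j (U(j, Y) = -63 + 7*(13*j + (Y + Y)*Y) = -63 + 7*(13*j + (2*Y)*Y) = -63 + 7*(13*j + 2*Y²) = -63 + 7*(2*Y² + 13*j) = -63 + (14*Y² + 91*j) = -63 + 14*Y² + 91*j)
(w + U(5, 10))² = (18 + (-63 + 14*10² + 91*5))² = (18 + (-63 + 14*100 + 455))² = (18 + (-63 + 1400 + 455))² = (18 + 1792)² = 1810² = 3276100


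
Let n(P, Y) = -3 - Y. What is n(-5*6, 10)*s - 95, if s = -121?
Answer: 1478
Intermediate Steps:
n(-5*6, 10)*s - 95 = (-3 - 1*10)*(-121) - 95 = (-3 - 10)*(-121) - 95 = -13*(-121) - 95 = 1573 - 95 = 1478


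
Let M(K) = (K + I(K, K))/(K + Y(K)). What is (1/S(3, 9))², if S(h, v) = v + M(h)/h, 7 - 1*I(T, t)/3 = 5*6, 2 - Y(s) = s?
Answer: ¼ ≈ 0.25000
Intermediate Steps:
Y(s) = 2 - s
I(T, t) = -69 (I(T, t) = 21 - 15*6 = 21 - 3*30 = 21 - 90 = -69)
M(K) = -69/2 + K/2 (M(K) = (K - 69)/(K + (2 - K)) = (-69 + K)/2 = (-69 + K)*(½) = -69/2 + K/2)
S(h, v) = v + (-69/2 + h/2)/h
(1/S(3, 9))² = (1/(½ + 9 - 69/2/3))² = (1/(½ + 9 - 69/2*⅓))² = (1/(½ + 9 - 23/2))² = (1/(-2))² = (-½)² = ¼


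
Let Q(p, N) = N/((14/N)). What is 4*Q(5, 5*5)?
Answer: 1250/7 ≈ 178.57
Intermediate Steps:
Q(p, N) = N²/14 (Q(p, N) = N*(N/14) = N²/14)
4*Q(5, 5*5) = 4*((5*5)²/14) = 4*((1/14)*25²) = 4*((1/14)*625) = 4*(625/14) = 1250/7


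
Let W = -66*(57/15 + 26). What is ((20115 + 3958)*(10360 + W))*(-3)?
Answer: -3030742554/5 ≈ -6.0615e+8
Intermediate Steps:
W = -9834/5 (W = -66*(57*(1/15) + 26) = -66*(19/5 + 26) = -66*149/5 = -9834/5 ≈ -1966.8)
((20115 + 3958)*(10360 + W))*(-3) = ((20115 + 3958)*(10360 - 9834/5))*(-3) = (24073*(41966/5))*(-3) = (1010247518/5)*(-3) = -3030742554/5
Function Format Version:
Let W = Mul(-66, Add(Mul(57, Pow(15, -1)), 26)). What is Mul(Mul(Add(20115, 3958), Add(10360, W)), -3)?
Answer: Rational(-3030742554, 5) ≈ -6.0615e+8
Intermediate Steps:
W = Rational(-9834, 5) (W = Mul(-66, Add(Mul(57, Rational(1, 15)), 26)) = Mul(-66, Add(Rational(19, 5), 26)) = Mul(-66, Rational(149, 5)) = Rational(-9834, 5) ≈ -1966.8)
Mul(Mul(Add(20115, 3958), Add(10360, W)), -3) = Mul(Mul(Add(20115, 3958), Add(10360, Rational(-9834, 5))), -3) = Mul(Mul(24073, Rational(41966, 5)), -3) = Mul(Rational(1010247518, 5), -3) = Rational(-3030742554, 5)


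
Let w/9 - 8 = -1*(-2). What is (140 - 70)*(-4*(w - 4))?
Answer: -24080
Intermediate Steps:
w = 90 (w = 72 + 9*(-1*(-2)) = 72 + 9*2 = 72 + 18 = 90)
(140 - 70)*(-4*(w - 4)) = (140 - 70)*(-4*(90 - 4)) = 70*(-4*86) = 70*(-344) = -24080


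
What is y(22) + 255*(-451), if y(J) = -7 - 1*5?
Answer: -115017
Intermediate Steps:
y(J) = -12 (y(J) = -7 - 5 = -12)
y(22) + 255*(-451) = -12 + 255*(-451) = -12 - 115005 = -115017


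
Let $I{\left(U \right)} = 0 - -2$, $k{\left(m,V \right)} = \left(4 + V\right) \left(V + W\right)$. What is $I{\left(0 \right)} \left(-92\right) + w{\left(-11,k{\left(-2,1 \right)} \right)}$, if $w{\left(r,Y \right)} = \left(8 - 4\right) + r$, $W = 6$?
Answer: $-191$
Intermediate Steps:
$k{\left(m,V \right)} = \left(4 + V\right) \left(6 + V\right)$ ($k{\left(m,V \right)} = \left(4 + V\right) \left(V + 6\right) = \left(4 + V\right) \left(6 + V\right)$)
$I{\left(U \right)} = 2$ ($I{\left(U \right)} = 0 + 2 = 2$)
$w{\left(r,Y \right)} = 4 + r$
$I{\left(0 \right)} \left(-92\right) + w{\left(-11,k{\left(-2,1 \right)} \right)} = 2 \left(-92\right) + \left(4 - 11\right) = -184 - 7 = -191$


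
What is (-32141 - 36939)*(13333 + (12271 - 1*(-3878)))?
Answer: -2036616560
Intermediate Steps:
(-32141 - 36939)*(13333 + (12271 - 1*(-3878))) = -69080*(13333 + (12271 + 3878)) = -69080*(13333 + 16149) = -69080*29482 = -2036616560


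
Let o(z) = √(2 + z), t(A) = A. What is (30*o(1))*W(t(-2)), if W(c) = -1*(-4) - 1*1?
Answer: 90*√3 ≈ 155.88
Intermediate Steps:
W(c) = 3 (W(c) = 4 - 1 = 3)
(30*o(1))*W(t(-2)) = (30*√(2 + 1))*3 = (30*√3)*3 = 90*√3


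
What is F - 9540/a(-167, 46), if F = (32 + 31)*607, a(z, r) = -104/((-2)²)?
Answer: 501903/13 ≈ 38608.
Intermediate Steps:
a(z, r) = -26 (a(z, r) = -104/4 = -104*¼ = -26)
F = 38241 (F = 63*607 = 38241)
F - 9540/a(-167, 46) = 38241 - 9540/(-26) = 38241 - 9540*(-1)/26 = 38241 - 1*(-4770/13) = 38241 + 4770/13 = 501903/13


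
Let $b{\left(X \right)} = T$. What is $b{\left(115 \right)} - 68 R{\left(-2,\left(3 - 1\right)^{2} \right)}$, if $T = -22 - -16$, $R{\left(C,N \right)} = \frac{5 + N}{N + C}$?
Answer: $-312$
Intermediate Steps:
$R{\left(C,N \right)} = \frac{5 + N}{C + N}$
$T = -6$ ($T = -22 + 16 = -6$)
$b{\left(X \right)} = -6$
$b{\left(115 \right)} - 68 R{\left(-2,\left(3 - 1\right)^{2} \right)} = -6 - 68 \frac{5 + \left(3 - 1\right)^{2}}{-2 + \left(3 - 1\right)^{2}} = -6 - 68 \frac{5 + 2^{2}}{-2 + 2^{2}} = -6 - 68 \frac{5 + 4}{-2 + 4} = -6 - 68 \cdot \frac{1}{2} \cdot 9 = -6 - 306 = -312$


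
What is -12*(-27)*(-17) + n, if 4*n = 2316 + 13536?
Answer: -1545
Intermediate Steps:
n = 3963 (n = (2316 + 13536)/4 = (¼)*15852 = 3963)
-12*(-27)*(-17) + n = -12*(-27)*(-17) + 3963 = 324*(-17) + 3963 = -5508 + 3963 = -1545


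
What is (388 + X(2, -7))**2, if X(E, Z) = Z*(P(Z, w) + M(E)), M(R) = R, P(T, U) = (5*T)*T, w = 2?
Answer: 1798281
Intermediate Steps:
P(T, U) = 5*T**2
X(E, Z) = Z*(E + 5*Z**2) (X(E, Z) = Z*(5*Z**2 + E) = Z*(E + 5*Z**2))
(388 + X(2, -7))**2 = (388 - 7*(2 + 5*(-7)**2))**2 = (388 - 7*(2 + 5*49))**2 = (388 - 7*(2 + 245))**2 = (388 - 7*247)**2 = (388 - 1729)**2 = (-1341)**2 = 1798281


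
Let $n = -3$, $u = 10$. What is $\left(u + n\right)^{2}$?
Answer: $49$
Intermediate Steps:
$\left(u + n\right)^{2} = \left(10 - 3\right)^{2} = 7^{2} = 49$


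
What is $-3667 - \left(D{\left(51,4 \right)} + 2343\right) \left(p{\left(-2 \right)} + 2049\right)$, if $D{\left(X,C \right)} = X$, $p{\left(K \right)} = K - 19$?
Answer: $-4858699$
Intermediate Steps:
$p{\left(K \right)} = -19 + K$
$-3667 - \left(D{\left(51,4 \right)} + 2343\right) \left(p{\left(-2 \right)} + 2049\right) = -3667 - \left(51 + 2343\right) \left(\left(-19 - 2\right) + 2049\right) = -3667 - 2394 \left(-21 + 2049\right) = -3667 - 2394 \cdot 2028 = -3667 - 4855032 = -4858699$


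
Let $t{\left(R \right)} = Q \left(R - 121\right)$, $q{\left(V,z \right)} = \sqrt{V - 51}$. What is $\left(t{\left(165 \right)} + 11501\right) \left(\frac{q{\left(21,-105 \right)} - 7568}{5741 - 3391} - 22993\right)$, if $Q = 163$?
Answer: $- \frac{504554898207}{1175} + \frac{18673 i \sqrt{30}}{2350} \approx -4.2941 \cdot 10^{8} + 43.522 i$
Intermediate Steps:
$q{\left(V,z \right)} = \sqrt{-51 + V}$
$t{\left(R \right)} = -19723 + 163 R$ ($t{\left(R \right)} = 163 \left(R - 121\right) = 163 \left(-121 + R\right) = -19723 + 163 R$)
$\left(t{\left(165 \right)} + 11501\right) \left(\frac{q{\left(21,-105 \right)} - 7568}{5741 - 3391} - 22993\right) = \left(\left(-19723 + 163 \cdot 165\right) + 11501\right) \left(\frac{\sqrt{-51 + 21} - 7568}{5741 - 3391} - 22993\right) = \left(\left(-19723 + 26895\right) + 11501\right) \left(\frac{\sqrt{-30} - 7568}{2350} - 22993\right) = \left(7172 + 11501\right) \left(\left(i \sqrt{30} - 7568\right) \frac{1}{2350} - 22993\right) = 18673 \left(\left(-7568 + i \sqrt{30}\right) \frac{1}{2350} - 22993\right) = 18673 \left(\left(- \frac{3784}{1175} + \frac{i \sqrt{30}}{2350}\right) - 22993\right) = 18673 \left(- \frac{27020559}{1175} + \frac{i \sqrt{30}}{2350}\right) = - \frac{504554898207}{1175} + \frac{18673 i \sqrt{30}}{2350}$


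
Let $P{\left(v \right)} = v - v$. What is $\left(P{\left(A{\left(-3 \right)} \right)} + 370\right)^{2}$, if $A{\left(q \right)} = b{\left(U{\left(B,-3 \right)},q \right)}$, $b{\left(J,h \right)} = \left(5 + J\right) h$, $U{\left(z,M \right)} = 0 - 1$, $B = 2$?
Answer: $136900$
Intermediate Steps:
$U{\left(z,M \right)} = -1$
$b{\left(J,h \right)} = h \left(5 + J\right)$
$A{\left(q \right)} = 4 q$ ($A{\left(q \right)} = q \left(5 - 1\right) = q 4 = 4 q$)
$P{\left(v \right)} = 0$
$\left(P{\left(A{\left(-3 \right)} \right)} + 370\right)^{2} = \left(0 + 370\right)^{2} = 370^{2} = 136900$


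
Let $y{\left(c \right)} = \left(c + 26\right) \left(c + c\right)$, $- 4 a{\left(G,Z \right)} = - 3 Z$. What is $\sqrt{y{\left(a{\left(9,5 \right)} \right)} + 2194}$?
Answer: $\frac{\sqrt{38674}}{4} \approx 49.164$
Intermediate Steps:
$a{\left(G,Z \right)} = \frac{3 Z}{4}$ ($a{\left(G,Z \right)} = - \frac{\left(-3\right) Z}{4} = \frac{3 Z}{4}$)
$y{\left(c \right)} = 2 c \left(26 + c\right)$ ($y{\left(c \right)} = \left(26 + c\right) 2 c = 2 c \left(26 + c\right)$)
$\sqrt{y{\left(a{\left(9,5 \right)} \right)} + 2194} = \sqrt{2 \cdot \frac{3}{4} \cdot 5 \left(26 + \frac{3}{4} \cdot 5\right) + 2194} = \sqrt{2 \cdot \frac{15}{4} \left(26 + \frac{15}{4}\right) + 2194} = \sqrt{2 \cdot \frac{15}{4} \cdot \frac{119}{4} + 2194} = \sqrt{\frac{1785}{8} + 2194} = \sqrt{\frac{19337}{8}} = \frac{\sqrt{38674}}{4}$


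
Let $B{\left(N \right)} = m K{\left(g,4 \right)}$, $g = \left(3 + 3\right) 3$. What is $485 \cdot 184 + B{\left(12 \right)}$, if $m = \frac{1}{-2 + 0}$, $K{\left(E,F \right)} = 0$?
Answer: $89240$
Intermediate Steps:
$g = 18$ ($g = 6 \cdot 3 = 18$)
$m = - \frac{1}{2}$ ($m = \frac{1}{-2} = - \frac{1}{2} \approx -0.5$)
$B{\left(N \right)} = 0$ ($B{\left(N \right)} = \left(- \frac{1}{2}\right) 0 = 0$)
$485 \cdot 184 + B{\left(12 \right)} = 485 \cdot 184 + 0 = 89240 + 0 = 89240$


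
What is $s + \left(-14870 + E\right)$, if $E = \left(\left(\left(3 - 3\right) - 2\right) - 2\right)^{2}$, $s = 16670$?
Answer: $1816$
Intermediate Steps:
$E = 16$ ($E = \left(\left(0 - 2\right) - 2\right)^{2} = \left(-2 - 2\right)^{2} = \left(-4\right)^{2} = 16$)
$s + \left(-14870 + E\right) = 16670 + \left(-14870 + 16\right) = 16670 - 14854 = 1816$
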